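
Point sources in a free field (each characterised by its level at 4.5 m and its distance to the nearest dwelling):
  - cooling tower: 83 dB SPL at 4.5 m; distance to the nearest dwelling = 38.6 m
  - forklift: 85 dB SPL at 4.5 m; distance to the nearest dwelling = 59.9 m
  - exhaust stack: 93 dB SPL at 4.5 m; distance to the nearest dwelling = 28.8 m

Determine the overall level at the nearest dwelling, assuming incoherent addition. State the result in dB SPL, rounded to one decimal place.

77.3 dB SPL

First find each source's level at the receiver (point-source: −20·log₁₀(r/r_ref)), then combine on an intensity basis.
cooling tower: 83 − 20·log₁₀(38.6/4.5) = 83 − 18.67 = 64.33 dB SPL.
forklift: 85 − 20·log₁₀(59.9/4.5) = 85 − 22.48 = 62.52 dB SPL.
exhaust stack: 93 − 20·log₁₀(28.8/4.5) = 93 − 16.12 = 76.88 dB SPL.
Σ 10^(L/10) = 5.321e+07 → L_total = 10·log₁₀(5.321e+07) = 77.26 dB SPL.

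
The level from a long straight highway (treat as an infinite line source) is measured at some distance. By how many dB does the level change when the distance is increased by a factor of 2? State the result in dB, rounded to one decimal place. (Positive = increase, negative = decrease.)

A line source loses 3 dB per doubling of distance; generally ΔL = −10·log₁₀(r₂/r₁).
ΔL = −10·log₁₀(2) = -3.01 dB.

-3.0 dB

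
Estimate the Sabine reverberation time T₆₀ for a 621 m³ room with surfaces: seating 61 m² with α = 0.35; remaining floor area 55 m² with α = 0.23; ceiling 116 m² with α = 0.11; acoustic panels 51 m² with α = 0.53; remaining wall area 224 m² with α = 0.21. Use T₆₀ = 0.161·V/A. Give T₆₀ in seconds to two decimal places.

0.83 s

A = Σ Sᵢαᵢ = 61·0.35 + 55·0.23 + 116·0.11 + 51·0.53 + 224·0.21 = 120.83 m².
T₆₀ = 0.161·V/A = 0.161·621/120.83 = 0.827 s.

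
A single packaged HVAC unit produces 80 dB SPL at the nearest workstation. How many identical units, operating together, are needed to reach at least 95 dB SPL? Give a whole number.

N identical sources give L₁ + 10·log₁₀ N, so require 10·log₁₀ N ≥ 95 − 80 = 15.0 dB.
N ≥ 10^(15.0/10) = 31.623, so N = 32.

32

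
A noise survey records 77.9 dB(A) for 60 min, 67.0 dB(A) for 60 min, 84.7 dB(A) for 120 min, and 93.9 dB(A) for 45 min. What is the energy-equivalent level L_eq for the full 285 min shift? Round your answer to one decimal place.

87.2 dB(A)

Weight each interval's intensity by its duration and average over T = 285 min:
Σ tᵢ·10^(Lᵢ/10) = 60·10^(77.9/10) + 60·10^(67.0/10) + 120·10^(84.7/10) + 45·10^(93.9/10) = 1.499e+11.
L_eq = 10·log₁₀(1.499e+11/285) = 87.21 dB(A).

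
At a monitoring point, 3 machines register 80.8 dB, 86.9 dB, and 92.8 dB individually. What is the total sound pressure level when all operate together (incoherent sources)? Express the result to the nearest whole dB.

94 dB

Incoherent sources combine by intensity addition: L_total = 10·log₁₀(Σ 10^(L_i/10)).
Σ 10^(L/10) = 10^(80.8/10) + 10^(86.9/10) + 10^(92.8/10) = 2.515e+09.
L_total = 10·log₁₀(2.515e+09) = 94.01 dB.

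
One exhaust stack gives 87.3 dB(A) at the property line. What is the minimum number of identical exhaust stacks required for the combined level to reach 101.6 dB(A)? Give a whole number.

27

Need L₁ + 10·log₁₀ N ≥ 101.6, i.e. log₁₀ N ≥ 1.43.
N ≥ 10^(14.3/10) = 26.915, so N = 27.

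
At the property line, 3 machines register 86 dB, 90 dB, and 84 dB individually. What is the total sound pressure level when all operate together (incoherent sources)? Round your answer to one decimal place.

92.2 dB

Incoherent sources combine by intensity addition: L_total = 10·log₁₀(Σ 10^(L_i/10)).
Σ 10^(L/10) = 10^(86/10) + 10^(90/10) + 10^(84/10) = 1.649e+09.
L_total = 10·log₁₀(1.649e+09) = 92.17 dB.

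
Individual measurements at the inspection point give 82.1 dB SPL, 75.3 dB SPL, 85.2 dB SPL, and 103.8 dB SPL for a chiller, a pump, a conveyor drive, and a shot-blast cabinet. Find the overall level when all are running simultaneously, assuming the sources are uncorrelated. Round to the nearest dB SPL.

104 dB SPL

For uncorrelated sources the intensities add, so convert each level to linear form, sum, and take 10·log₁₀ of the total.
Σ 10^(L/10) = 10^(82.1/10) + 10^(75.3/10) + 10^(85.2/10) + 10^(103.8/10) = 2.452e+10.
L_total = 10·log₁₀(2.452e+10) = 103.89 dB SPL.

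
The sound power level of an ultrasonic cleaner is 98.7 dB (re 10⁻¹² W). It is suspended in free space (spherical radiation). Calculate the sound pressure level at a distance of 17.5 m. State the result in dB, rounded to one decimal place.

The power spreads over a sphere of area 4π·r², so L_p = L_w − 10·log₁₀(4π·r²).
4π·r² = 3848 m², 10·log₁₀ of that is 35.853 dB.
L_p = 98.7 − 35.853 = 62.85 dB.

62.8 dB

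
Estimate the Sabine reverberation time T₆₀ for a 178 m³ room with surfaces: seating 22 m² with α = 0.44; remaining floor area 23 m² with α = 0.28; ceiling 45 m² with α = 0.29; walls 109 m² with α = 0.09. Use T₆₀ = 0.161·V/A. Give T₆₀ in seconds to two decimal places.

A = Σ Sᵢαᵢ = 22·0.44 + 23·0.28 + 45·0.29 + 109·0.09 = 38.98 m².
T₆₀ = 0.161 × 178 / 38.98 = 0.735 s.

0.74 s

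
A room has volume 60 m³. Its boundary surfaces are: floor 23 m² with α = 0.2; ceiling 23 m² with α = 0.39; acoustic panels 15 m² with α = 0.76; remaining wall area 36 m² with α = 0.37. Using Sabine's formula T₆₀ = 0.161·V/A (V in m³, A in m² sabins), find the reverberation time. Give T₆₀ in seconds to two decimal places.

Total absorption A = 23·0.2 + 23·0.39 + 15·0.76 + 36·0.37 = 38.29 m² sabins.
T₆₀ = 0.161 × 60 / 38.29 = 0.252 s.

0.25 s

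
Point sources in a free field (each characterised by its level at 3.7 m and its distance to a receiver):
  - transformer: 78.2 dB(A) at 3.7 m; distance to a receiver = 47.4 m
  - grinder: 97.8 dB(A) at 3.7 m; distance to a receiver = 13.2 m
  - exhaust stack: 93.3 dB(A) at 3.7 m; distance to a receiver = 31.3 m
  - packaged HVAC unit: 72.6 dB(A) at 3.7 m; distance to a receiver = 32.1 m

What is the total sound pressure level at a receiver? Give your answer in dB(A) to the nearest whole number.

87 dB(A)

First find each source's level at the receiver (point-source: −20·log₁₀(r/r_ref)), then combine on an intensity basis.
transformer: 78.2 − 20·log₁₀(47.4/3.7) = 78.2 − 22.15 = 56.05 dB(A).
grinder: 97.8 − 20·log₁₀(13.2/3.7) = 97.8 − 11.05 = 86.75 dB(A).
exhaust stack: 93.3 − 20·log₁₀(31.3/3.7) = 93.3 − 18.55 = 74.75 dB(A).
packaged HVAC unit: 72.6 − 20·log₁₀(32.1/3.7) = 72.6 − 18.77 = 53.83 dB(A).
Σ 10^(L/10) = 5.039e+08 → L_total = 10·log₁₀(5.039e+08) = 87.02 dB(A).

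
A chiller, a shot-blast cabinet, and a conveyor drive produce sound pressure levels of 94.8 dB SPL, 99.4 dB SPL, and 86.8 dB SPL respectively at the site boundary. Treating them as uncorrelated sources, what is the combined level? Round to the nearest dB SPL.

Incoherent sources combine by intensity addition: L_total = 10·log₁₀(Σ 10^(L_i/10)).
Σ 10^(L/10) = 10^(94.8/10) + 10^(99.4/10) + 10^(86.8/10) = 1.221e+10.
L_total = 10·log₁₀(1.221e+10) = 100.87 dB SPL.

101 dB SPL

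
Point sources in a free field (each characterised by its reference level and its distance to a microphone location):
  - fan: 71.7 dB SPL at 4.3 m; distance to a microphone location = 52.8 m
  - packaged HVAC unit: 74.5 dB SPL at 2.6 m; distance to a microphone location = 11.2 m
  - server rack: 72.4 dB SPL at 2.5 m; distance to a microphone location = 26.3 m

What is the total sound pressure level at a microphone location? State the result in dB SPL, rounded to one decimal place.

Propagate each source to the receiver with L = L_ref − 20·log₁₀(r/r_ref), then add intensities.
fan: 71.7 − 20·log₁₀(52.8/4.3) = 71.7 − 21.78 = 49.92 dB SPL.
packaged HVAC unit: 74.5 − 20·log₁₀(11.2/2.6) = 74.5 − 12.68 = 61.82 dB SPL.
server rack: 72.4 − 20·log₁₀(26.3/2.5) = 72.4 − 20.44 = 51.96 dB SPL.
Σ 10^(L/10) = 1.774e+06 → L_total = 10·log₁₀(1.774e+06) = 62.49 dB SPL.

62.5 dB SPL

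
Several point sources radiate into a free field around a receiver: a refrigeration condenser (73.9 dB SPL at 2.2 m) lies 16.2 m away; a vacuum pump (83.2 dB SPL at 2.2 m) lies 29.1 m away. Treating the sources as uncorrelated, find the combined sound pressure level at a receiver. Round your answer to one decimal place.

62.2 dB SPL

Propagate each source to the receiver with L = L_ref − 20·log₁₀(r/r_ref), then add intensities.
refrigeration condenser: 73.9 − 20·log₁₀(16.2/2.2) = 73.9 − 17.34 = 56.56 dB SPL.
vacuum pump: 83.2 − 20·log₁₀(29.1/2.2) = 83.2 − 22.43 = 60.77 dB SPL.
Σ 10^(L/10) = 1.647e+06 → L_total = 10·log₁₀(1.647e+06) = 62.17 dB SPL.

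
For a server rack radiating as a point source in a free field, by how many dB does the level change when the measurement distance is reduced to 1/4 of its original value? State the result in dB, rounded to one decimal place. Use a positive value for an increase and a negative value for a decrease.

With spherical spreading the level changes by −20·log₁₀(r₂/r₁).
ΔL = −20·log₁₀(0.25) = +12.04 dB.

+12.0 dB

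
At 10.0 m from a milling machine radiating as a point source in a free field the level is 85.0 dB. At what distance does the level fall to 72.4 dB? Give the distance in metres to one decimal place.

42.7 m

For a point source L₁ − L₂ = 20·log₁₀(r₂/r₁), so r₂ = r₁·10^((L₁−L₂)/20).
r₂ = 10.0·10^((85.0−72.4)/20) = 10.0·10^(12.6/20) = 42.66 m.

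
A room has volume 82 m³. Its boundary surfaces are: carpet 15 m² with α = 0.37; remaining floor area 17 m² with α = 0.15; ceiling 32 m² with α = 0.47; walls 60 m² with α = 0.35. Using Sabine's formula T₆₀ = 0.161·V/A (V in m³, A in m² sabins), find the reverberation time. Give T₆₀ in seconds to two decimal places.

A = Σ Sᵢαᵢ = 15·0.37 + 17·0.15 + 32·0.47 + 60·0.35 = 44.14 m².
T₆₀ = 0.161 × 82 / 44.14 = 0.299 s.

0.30 s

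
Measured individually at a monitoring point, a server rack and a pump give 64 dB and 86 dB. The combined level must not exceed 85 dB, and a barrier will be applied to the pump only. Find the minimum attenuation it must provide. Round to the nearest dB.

The untreated sources together contribute 10^(64/10) = 2.512e+06, i.e. 64.00 dB.
To meet 85 dB overall, the treated pump may contribute at most 10^(85/10) − 2.512e+06 = 3.137e+08, i.e. 84.97 dB.
So the pump must be reduced from 86 to 84.97 dB: IL = 1.03 dB.

1 dB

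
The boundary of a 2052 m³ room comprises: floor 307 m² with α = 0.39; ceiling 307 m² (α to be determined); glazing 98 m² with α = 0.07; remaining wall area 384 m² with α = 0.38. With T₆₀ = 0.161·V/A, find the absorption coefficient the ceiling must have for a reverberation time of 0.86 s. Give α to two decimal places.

Required total absorption A = 0.161·2052/0.86 = 384.15 m².
Absorption from the other surfaces = 307·0.39 + 98·0.07 + 384·0.38 = 272.51 m², so the ceiling must supply 111.64 m² over 307 m².
α = 111.64/307 = 0.364.

0.36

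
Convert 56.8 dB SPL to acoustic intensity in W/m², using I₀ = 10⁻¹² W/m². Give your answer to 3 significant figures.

4.79e-07 W/m²

I/I₀ = 10^(56.8/10) = 4.786e+05, so I = 4.786e+05 × 10⁻¹² W/m².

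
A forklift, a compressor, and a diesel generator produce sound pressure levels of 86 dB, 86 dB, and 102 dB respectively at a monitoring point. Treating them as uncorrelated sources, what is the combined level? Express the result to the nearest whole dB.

102 dB

For uncorrelated sources the intensities add, so convert each level to linear form, sum, and take 10·log₁₀ of the total.
Σ 10^(L/10) = 10^(86/10) + 10^(86/10) + 10^(102/10) = 1.665e+10.
L_total = 10·log₁₀(1.665e+10) = 102.21 dB.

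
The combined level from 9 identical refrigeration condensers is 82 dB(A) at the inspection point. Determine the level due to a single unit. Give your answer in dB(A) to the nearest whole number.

72 dB(A)

Dividing the total intensity by 9 lowers the level by 10·log₁₀ 9 = 9.542 dB: L₁ = 82 − 9.542.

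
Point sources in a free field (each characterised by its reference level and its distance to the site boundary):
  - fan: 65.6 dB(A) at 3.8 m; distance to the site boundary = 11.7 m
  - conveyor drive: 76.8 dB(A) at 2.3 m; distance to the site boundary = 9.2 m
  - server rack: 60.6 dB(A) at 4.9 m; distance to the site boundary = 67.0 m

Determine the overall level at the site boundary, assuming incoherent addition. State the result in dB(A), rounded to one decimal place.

65.3 dB(A)

Apply inverse-square spreading to bring every level to the receiver, then sum 10^(L/10).
fan: 65.6 − 20·log₁₀(11.7/3.8) = 65.6 − 9.77 = 55.83 dB(A).
conveyor drive: 76.8 − 20·log₁₀(9.2/2.3) = 76.8 − 12.04 = 64.76 dB(A).
server rack: 60.6 − 20·log₁₀(67.0/4.9) = 60.6 − 22.72 = 37.88 dB(A).
Σ 10^(L/10) = 3.381e+06 → L_total = 10·log₁₀(3.381e+06) = 65.29 dB(A).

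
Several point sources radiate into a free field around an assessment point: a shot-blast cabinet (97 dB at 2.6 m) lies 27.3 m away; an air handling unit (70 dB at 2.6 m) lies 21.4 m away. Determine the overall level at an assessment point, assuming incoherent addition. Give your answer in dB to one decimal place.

76.6 dB

Propagate each source to the receiver with L = L_ref − 20·log₁₀(r/r_ref), then add intensities.
shot-blast cabinet: 97 − 20·log₁₀(27.3/2.6) = 97 − 20.42 = 76.58 dB.
air handling unit: 70 − 20·log₁₀(21.4/2.6) = 70 − 18.31 = 51.69 dB.
Σ 10^(L/10) = 4.561e+07 → L_total = 10·log₁₀(4.561e+07) = 76.59 dB.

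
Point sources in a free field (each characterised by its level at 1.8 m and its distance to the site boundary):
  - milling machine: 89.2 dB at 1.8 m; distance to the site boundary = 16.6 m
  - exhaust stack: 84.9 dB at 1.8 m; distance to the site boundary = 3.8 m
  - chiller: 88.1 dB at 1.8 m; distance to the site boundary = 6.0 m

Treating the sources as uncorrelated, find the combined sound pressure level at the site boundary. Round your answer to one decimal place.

First find each source's level at the receiver (point-source: −20·log₁₀(r/r_ref)), then combine on an intensity basis.
milling machine: 89.2 − 20·log₁₀(16.6/1.8) = 89.2 − 19.30 = 69.90 dB.
exhaust stack: 84.9 − 20·log₁₀(3.8/1.8) = 84.9 − 6.49 = 78.41 dB.
chiller: 88.1 − 20·log₁₀(6.0/1.8) = 88.1 − 10.46 = 77.64 dB.
Σ 10^(L/10) = 1.372e+08 → L_total = 10·log₁₀(1.372e+08) = 81.37 dB.

81.4 dB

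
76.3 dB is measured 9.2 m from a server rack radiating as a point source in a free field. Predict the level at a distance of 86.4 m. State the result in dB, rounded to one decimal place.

56.8 dB

Spherical spreading from a point source gives a 20·log₁₀(r₂/r₁) drop.
L₂ = 76.3 − 20·log₁₀(86.4/9.2) = 76.3 − 19.455 = 56.85 dB.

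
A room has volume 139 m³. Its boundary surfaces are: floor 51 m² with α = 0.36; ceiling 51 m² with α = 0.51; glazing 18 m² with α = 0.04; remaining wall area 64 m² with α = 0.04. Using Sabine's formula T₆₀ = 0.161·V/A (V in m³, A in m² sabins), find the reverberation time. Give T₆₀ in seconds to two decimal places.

A = Σ Sᵢαᵢ = 51·0.36 + 51·0.51 + 18·0.04 + 64·0.04 = 47.65 m².
T₆₀ = 0.161·V/A = 0.161·139/47.65 = 0.470 s.

0.47 s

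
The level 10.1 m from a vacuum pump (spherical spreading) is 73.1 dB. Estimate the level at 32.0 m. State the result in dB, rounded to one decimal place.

Spherical spreading from a point source gives a 20·log₁₀(r₂/r₁) drop.
L₂ = 73.1 − 20·log₁₀(32.0/10.1) = 73.1 − 10.017 = 63.08 dB.

63.1 dB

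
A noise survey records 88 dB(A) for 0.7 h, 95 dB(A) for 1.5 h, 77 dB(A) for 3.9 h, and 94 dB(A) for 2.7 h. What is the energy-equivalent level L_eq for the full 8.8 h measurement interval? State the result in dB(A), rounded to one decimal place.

91.4 dB(A)

Weight each interval's intensity by its duration and average over T = 8.8 h:
Σ tᵢ·10^(Lᵢ/10) = 0.7·10^(88/10) + 1.5·10^(95/10) + 3.9·10^(77/10) + 2.7·10^(94/10) = 1.216e+10.
L_eq = 10·log₁₀(1.216e+10/8.8) = 91.41 dB(A).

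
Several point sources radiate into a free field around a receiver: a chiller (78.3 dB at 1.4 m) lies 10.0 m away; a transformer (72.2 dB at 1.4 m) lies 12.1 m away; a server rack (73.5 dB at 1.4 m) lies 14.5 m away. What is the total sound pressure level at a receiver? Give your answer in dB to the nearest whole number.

Propagate each source to the receiver with L = L_ref − 20·log₁₀(r/r_ref), then add intensities.
chiller: 78.3 − 20·log₁₀(10.0/1.4) = 78.3 − 17.08 = 61.22 dB.
transformer: 72.2 − 20·log₁₀(12.1/1.4) = 72.2 − 18.73 = 53.47 dB.
server rack: 73.5 − 20·log₁₀(14.5/1.4) = 73.5 − 20.30 = 53.20 dB.
Σ 10^(L/10) = 1.756e+06 → L_total = 10·log₁₀(1.756e+06) = 62.45 dB.

62 dB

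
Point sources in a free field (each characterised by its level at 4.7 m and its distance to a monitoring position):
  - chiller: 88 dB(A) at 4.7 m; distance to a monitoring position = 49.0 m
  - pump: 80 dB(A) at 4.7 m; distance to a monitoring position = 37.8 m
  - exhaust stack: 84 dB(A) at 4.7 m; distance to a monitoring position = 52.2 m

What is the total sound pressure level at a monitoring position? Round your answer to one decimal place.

69.7 dB(A)

Propagate each source to the receiver with L = L_ref − 20·log₁₀(r/r_ref), then add intensities.
chiller: 88 − 20·log₁₀(49.0/4.7) = 88 − 20.36 = 67.64 dB(A).
pump: 80 − 20·log₁₀(37.8/4.7) = 80 − 18.11 = 61.89 dB(A).
exhaust stack: 84 − 20·log₁₀(52.2/4.7) = 84 − 20.91 = 63.09 dB(A).
Σ 10^(L/10) = 9.387e+06 → L_total = 10·log₁₀(9.387e+06) = 69.73 dB(A).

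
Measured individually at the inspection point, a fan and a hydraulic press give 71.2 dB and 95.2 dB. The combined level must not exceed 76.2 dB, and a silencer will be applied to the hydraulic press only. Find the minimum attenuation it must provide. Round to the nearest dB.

21 dB

Everything except the hydraulic press sums to 10^(71.2/10) = 1.318e+07 in linear terms, 71.20 dB.
The limit corresponds to 10^(76.2/10) = 4.169e+07; subtracting the fixed part leaves 2.850e+07 for the hydraulic press, i.e. 74.55 dB.
Required insertion loss = 95.2 − 74.55 = 20.65 dB.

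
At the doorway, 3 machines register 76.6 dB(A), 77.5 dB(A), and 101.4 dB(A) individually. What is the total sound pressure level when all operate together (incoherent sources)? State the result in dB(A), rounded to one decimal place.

101.4 dB(A)

Incoherent sources combine by intensity addition: L_total = 10·log₁₀(Σ 10^(L_i/10)).
Σ 10^(L/10) = 10^(76.6/10) + 10^(77.5/10) + 10^(101.4/10) = 1.391e+10.
L_total = 10·log₁₀(1.391e+10) = 101.43 dB(A).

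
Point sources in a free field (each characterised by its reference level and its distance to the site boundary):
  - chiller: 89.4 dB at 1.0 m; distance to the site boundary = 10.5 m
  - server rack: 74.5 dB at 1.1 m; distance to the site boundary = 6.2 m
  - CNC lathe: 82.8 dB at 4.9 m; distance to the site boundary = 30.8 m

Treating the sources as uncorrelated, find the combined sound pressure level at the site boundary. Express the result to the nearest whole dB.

71 dB

Apply inverse-square spreading to bring every level to the receiver, then sum 10^(L/10).
chiller: 89.4 − 20·log₁₀(10.5/1.0) = 89.4 − 20.42 = 68.98 dB.
server rack: 74.5 − 20·log₁₀(6.2/1.1) = 74.5 − 15.02 = 59.48 dB.
CNC lathe: 82.8 − 20·log₁₀(30.8/4.9) = 82.8 − 15.97 = 66.83 dB.
Σ 10^(L/10) = 1.361e+07 → L_total = 10·log₁₀(1.361e+07) = 71.34 dB.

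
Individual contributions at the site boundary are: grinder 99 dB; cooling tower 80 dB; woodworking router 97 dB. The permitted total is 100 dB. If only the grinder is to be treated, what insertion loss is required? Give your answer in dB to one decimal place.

2.1 dB

Fixed contribution from the other sources: Σ 10^(L/10) = 10^(80/10) + 10^(97/10) = 5.112e+09 (97.09 dB).
To meet 100 dB overall, the treated grinder may contribute at most 10^(100/10) − 5.112e+09 = 4.888e+09, i.e. 96.89 dB.
Required insertion loss = 99 − 96.89 = 2.11 dB.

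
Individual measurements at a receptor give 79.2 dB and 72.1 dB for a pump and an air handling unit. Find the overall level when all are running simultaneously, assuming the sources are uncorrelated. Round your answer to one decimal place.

80.0 dB

For uncorrelated sources the intensities add, so convert each level to linear form, sum, and take 10·log₁₀ of the total.
Σ 10^(L/10) = 10^(79.2/10) + 10^(72.1/10) = 9.939e+07.
L_total = 10·log₁₀(9.939e+07) = 79.97 dB.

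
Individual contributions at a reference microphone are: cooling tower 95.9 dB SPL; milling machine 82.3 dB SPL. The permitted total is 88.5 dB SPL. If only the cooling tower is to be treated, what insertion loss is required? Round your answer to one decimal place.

8.6 dB

Everything except the cooling tower sums to 10^(82.3/10) = 1.698e+08 in linear terms, 82.30 dB SPL.
The limit corresponds to 10^(88.5/10) = 7.079e+08; subtracting the fixed part leaves 5.381e+08 for the cooling tower, i.e. 87.31 dB SPL.
So the cooling tower must be reduced from 95.9 to 87.31 dB SPL: IL = 8.59 dB.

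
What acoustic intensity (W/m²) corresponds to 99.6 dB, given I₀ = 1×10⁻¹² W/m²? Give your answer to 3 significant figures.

I/I₀ = 10^(99.6/10) = 9.12e+09, so I = 9.12e+09 × 10⁻¹² W/m².

0.00912 W/m²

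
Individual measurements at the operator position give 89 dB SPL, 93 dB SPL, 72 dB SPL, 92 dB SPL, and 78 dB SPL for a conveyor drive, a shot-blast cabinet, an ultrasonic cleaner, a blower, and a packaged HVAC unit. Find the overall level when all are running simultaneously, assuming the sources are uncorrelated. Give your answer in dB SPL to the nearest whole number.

For uncorrelated sources the intensities add, so convert each level to linear form, sum, and take 10·log₁₀ of the total.
Σ 10^(L/10) = 10^(89/10) + 10^(93/10) + 10^(72/10) + 10^(92/10) + 10^(78/10) = 4.453e+09.
L_total = 10·log₁₀(4.453e+09) = 96.49 dB SPL.

96 dB SPL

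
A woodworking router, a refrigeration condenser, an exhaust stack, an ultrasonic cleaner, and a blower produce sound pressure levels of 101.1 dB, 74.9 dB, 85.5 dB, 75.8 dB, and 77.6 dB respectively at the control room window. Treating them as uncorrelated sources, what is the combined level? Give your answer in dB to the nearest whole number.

101 dB

Incoherent sources combine by intensity addition: L_total = 10·log₁₀(Σ 10^(L_i/10)).
Σ 10^(L/10) = 10^(101.1/10) + 10^(74.9/10) + 10^(85.5/10) + 10^(75.8/10) + 10^(77.6/10) = 1.336e+10.
L_total = 10·log₁₀(1.336e+10) = 101.26 dB.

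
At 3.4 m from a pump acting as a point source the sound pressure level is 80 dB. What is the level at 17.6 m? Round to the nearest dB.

For a point source, L₂ = L₁ − 20·log₁₀(r₂/r₁).
L₂ = 80 − 20·log₁₀(17.6/3.4) = 80 − 14.281 = 65.72 dB.

66 dB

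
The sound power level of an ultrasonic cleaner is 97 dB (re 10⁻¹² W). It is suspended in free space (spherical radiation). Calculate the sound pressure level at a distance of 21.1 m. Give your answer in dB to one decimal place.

Free-field spherical radiation: L_p = L_w − 10·log₁₀(4π·r²), r = 21.1 m.
4π·r² = 5595 m², 10·log₁₀ of that is 37.478 dB.
L_p = 97 − 37.478 = 59.52 dB.

59.5 dB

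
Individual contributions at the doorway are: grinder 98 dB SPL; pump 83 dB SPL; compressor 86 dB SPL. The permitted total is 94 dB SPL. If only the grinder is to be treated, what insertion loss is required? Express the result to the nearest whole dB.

5 dB

The untreated sources together contribute 10^(83/10) + 10^(86/10) = 5.976e+08, i.e. 87.76 dB SPL.
To meet 94 dB SPL overall, the treated grinder may contribute at most 10^(94/10) − 5.976e+08 = 1.914e+09, i.e. 92.82 dB SPL.
Required insertion loss = 98 − 92.82 = 5.18 dB.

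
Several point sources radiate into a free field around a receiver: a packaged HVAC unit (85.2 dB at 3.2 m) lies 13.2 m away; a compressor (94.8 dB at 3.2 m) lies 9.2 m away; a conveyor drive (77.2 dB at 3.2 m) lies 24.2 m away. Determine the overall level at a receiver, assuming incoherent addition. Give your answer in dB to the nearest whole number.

86 dB

First find each source's level at the receiver (point-source: −20·log₁₀(r/r_ref)), then combine on an intensity basis.
packaged HVAC unit: 85.2 − 20·log₁₀(13.2/3.2) = 85.2 − 12.31 = 72.89 dB.
compressor: 94.8 − 20·log₁₀(9.2/3.2) = 94.8 − 9.17 = 85.63 dB.
conveyor drive: 77.2 − 20·log₁₀(24.2/3.2) = 77.2 − 17.57 = 59.63 dB.
Σ 10^(L/10) = 3.857e+08 → L_total = 10·log₁₀(3.857e+08) = 85.86 dB.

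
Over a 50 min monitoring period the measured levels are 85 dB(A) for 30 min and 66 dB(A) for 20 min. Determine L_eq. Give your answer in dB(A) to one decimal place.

82.8 dB(A)

Weight each interval's intensity by its duration and average over T = 50 min:
Σ tᵢ·10^(Lᵢ/10) = 30·10^(85/10) + 20·10^(66/10) = 9.566e+09.
L_eq = 10·log₁₀(9.566e+09/50) = 82.82 dB(A).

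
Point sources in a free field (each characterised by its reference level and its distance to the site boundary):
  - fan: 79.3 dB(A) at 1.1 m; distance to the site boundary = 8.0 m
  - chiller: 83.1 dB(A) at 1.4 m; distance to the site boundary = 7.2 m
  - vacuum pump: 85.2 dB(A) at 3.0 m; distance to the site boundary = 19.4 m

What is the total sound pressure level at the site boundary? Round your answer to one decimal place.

72.4 dB(A)

First find each source's level at the receiver (point-source: −20·log₁₀(r/r_ref)), then combine on an intensity basis.
fan: 79.3 − 20·log₁₀(8.0/1.1) = 79.3 − 17.23 = 62.07 dB(A).
chiller: 83.1 − 20·log₁₀(7.2/1.4) = 83.1 − 14.22 = 68.88 dB(A).
vacuum pump: 85.2 − 20·log₁₀(19.4/3.0) = 85.2 − 16.21 = 68.99 dB(A).
Σ 10^(L/10) = 1.725e+07 → L_total = 10·log₁₀(1.725e+07) = 72.37 dB(A).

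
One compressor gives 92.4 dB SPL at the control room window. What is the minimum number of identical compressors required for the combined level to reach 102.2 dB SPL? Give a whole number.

N identical sources give L₁ + 10·log₁₀ N, so require 10·log₁₀ N ≥ 102.2 − 92.4 = 9.8 dB.
N ≥ 10^(9.8/10) = 9.550, so N = 10.

10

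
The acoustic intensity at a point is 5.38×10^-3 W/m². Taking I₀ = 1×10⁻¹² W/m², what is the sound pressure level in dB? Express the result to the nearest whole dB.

97 dB

I/I₀ = 5.38×10^-3/10⁻¹² = 5.38×10^9, and L = 10·log₁₀(I/I₀).
L = 10·(0.7308 + 9) = 97.31 dB.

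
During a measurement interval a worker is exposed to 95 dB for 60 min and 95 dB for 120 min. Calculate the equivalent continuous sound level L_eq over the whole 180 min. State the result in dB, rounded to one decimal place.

L_eq = 10·log₁₀[(1/T)·Σ tᵢ·10^(Lᵢ/10)] with T = 180 min.
Σ tᵢ·10^(Lᵢ/10) = 60·10^(95/10) + 120·10^(95/10) = 5.692e+11.
L_eq = 10·log₁₀(5.692e+11/180) = 95.00 dB.

95.0 dB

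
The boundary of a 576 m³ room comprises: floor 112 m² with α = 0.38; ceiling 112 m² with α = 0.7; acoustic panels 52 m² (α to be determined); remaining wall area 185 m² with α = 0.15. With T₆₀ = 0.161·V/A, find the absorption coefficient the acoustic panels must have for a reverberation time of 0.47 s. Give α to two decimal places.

A = 0.161·V/T₆₀ = 0.161·576/0.47 = 197.31 m² sabins.
Absorption from the other surfaces = 112·0.38 + 112·0.7 + 185·0.15 = 148.71 m², so the acoustic panels must supply 48.60 m² over 52 m².
α = 48.60/52 = 0.935.

0.93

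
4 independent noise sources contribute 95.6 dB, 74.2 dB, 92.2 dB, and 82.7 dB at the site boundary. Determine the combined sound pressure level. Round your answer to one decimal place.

Incoherent sources combine by intensity addition: L_total = 10·log₁₀(Σ 10^(L_i/10)).
Σ 10^(L/10) = 10^(95.6/10) + 10^(74.2/10) + 10^(92.2/10) + 10^(82.7/10) = 5.503e+09.
L_total = 10·log₁₀(5.503e+09) = 97.41 dB.

97.4 dB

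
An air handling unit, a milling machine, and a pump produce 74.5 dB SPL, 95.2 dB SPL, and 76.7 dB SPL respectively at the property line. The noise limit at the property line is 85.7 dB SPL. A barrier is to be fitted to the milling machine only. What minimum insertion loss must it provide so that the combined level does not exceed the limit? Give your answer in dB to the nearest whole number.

10 dB

Everything except the milling machine sums to 10^(74.5/10) + 10^(76.7/10) = 7.496e+07 in linear terms, 78.75 dB SPL.
The limit corresponds to 10^(85.7/10) = 3.715e+08; subtracting the fixed part leaves 2.966e+08 for the milling machine, i.e. 84.72 dB SPL.
Required insertion loss = 95.2 − 84.72 = 10.48 dB.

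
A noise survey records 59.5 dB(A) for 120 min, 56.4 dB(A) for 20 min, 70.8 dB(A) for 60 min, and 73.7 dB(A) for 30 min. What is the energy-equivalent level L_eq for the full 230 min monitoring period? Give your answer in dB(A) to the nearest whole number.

68 dB(A)

Weight each interval's intensity by its duration and average over T = 230 min:
Σ tᵢ·10^(Lᵢ/10) = 120·10^(59.5/10) + 20·10^(56.4/10) + 60·10^(70.8/10) + 30·10^(73.7/10) = 1.540e+09.
L_eq = 10·log₁₀(1.540e+09/230) = 68.26 dB(A).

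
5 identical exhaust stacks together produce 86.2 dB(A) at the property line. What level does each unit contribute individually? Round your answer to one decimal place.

For N identical incoherent sources L_total = L₁ + 10·log₁₀ N, so L₁ = 86.2 − 10·log₁₀(5) = 86.2 − 6.990.

79.2 dB(A)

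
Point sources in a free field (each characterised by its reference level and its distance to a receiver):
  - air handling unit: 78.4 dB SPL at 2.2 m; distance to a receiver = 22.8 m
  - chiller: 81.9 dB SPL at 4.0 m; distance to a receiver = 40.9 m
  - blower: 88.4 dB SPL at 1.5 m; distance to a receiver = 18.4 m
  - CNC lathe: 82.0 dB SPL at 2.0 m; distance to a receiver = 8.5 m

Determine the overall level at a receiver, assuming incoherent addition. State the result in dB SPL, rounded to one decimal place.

71.9 dB SPL

First find each source's level at the receiver (point-source: −20·log₁₀(r/r_ref)), then combine on an intensity basis.
air handling unit: 78.4 − 20·log₁₀(22.8/2.2) = 78.4 − 20.31 = 58.09 dB SPL.
chiller: 81.9 − 20·log₁₀(40.9/4.0) = 81.9 − 20.19 = 61.71 dB SPL.
blower: 88.4 − 20·log₁₀(18.4/1.5) = 88.4 − 21.77 = 66.63 dB SPL.
CNC lathe: 82.0 − 20·log₁₀(8.5/2.0) = 82.0 − 12.57 = 69.43 dB SPL.
Σ 10^(L/10) = 1.550e+07 → L_total = 10·log₁₀(1.550e+07) = 71.90 dB SPL.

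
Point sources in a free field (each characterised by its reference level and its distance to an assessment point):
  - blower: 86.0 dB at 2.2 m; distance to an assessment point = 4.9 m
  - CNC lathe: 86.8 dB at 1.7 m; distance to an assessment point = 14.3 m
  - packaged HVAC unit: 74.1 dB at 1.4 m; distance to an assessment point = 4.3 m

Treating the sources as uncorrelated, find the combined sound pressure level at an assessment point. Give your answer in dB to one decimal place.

79.5 dB

Apply inverse-square spreading to bring every level to the receiver, then sum 10^(L/10).
blower: 86.0 − 20·log₁₀(4.9/2.2) = 86.0 − 6.96 = 79.04 dB.
CNC lathe: 86.8 − 20·log₁₀(14.3/1.7) = 86.8 − 18.50 = 68.30 dB.
packaged HVAC unit: 74.1 − 20·log₁₀(4.3/1.4) = 74.1 − 9.75 = 64.35 dB.
Σ 10^(L/10) = 8.974e+07 → L_total = 10·log₁₀(8.974e+07) = 79.53 dB.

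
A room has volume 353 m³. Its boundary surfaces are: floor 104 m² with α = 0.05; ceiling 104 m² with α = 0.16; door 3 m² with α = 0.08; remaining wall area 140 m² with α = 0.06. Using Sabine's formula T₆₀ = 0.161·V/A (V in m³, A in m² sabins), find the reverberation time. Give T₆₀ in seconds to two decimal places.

Total absorption A = 104·0.05 + 104·0.16 + 3·0.08 + 140·0.06 = 30.48 m² sabins.
T₆₀ = 0.161·V/A = 0.161·353/30.48 = 1.865 s.

1.86 s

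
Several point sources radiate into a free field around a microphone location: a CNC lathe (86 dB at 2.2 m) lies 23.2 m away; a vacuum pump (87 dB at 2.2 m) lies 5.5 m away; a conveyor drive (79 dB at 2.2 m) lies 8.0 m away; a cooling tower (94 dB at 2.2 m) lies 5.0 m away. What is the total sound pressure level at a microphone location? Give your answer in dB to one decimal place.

87.6 dB

Apply inverse-square spreading to bring every level to the receiver, then sum 10^(L/10).
CNC lathe: 86 − 20·log₁₀(23.2/2.2) = 86 − 20.46 = 65.54 dB.
vacuum pump: 87 − 20·log₁₀(5.5/2.2) = 87 − 7.96 = 79.04 dB.
conveyor drive: 79 − 20·log₁₀(8.0/2.2) = 79 − 11.21 = 67.79 dB.
cooling tower: 94 − 20·log₁₀(5.0/2.2) = 94 − 7.13 = 86.87 dB.
Σ 10^(L/10) = 5.761e+08 → L_total = 10·log₁₀(5.761e+08) = 87.60 dB.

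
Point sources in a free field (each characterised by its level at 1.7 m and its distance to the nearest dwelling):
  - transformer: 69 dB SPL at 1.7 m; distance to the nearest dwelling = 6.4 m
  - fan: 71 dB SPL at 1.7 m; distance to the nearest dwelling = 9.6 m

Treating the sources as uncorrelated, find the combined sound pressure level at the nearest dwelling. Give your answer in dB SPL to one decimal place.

Propagate each source to the receiver with L = L_ref − 20·log₁₀(r/r_ref), then add intensities.
transformer: 69 − 20·log₁₀(6.4/1.7) = 69 − 11.51 = 57.49 dB SPL.
fan: 71 − 20·log₁₀(9.6/1.7) = 71 − 15.04 = 55.96 dB SPL.
Σ 10^(L/10) = 9.552e+05 → L_total = 10·log₁₀(9.552e+05) = 59.80 dB SPL.

59.8 dB SPL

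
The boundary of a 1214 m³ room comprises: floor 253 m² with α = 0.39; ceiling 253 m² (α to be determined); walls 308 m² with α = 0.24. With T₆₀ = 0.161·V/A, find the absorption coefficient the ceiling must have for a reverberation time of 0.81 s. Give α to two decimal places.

0.27

From T₆₀ = 0.161·V/A, the target T₆₀ = 0.81 s needs A = 0.161·1214/0.81 = 241.30 m².
Absorption from the other surfaces = 253·0.39 + 308·0.24 = 172.59 m², so the ceiling must supply 68.71 m² over 253 m².
α = 68.71/253 = 0.272.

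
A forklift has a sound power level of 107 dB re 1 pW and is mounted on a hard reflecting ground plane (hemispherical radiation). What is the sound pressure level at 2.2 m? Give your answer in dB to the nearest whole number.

92 dB

Free-field hemispherical radiation: L_p = L_w − 10·log₁₀(2π·r²), r = 2.2 m.
2π·r² = 30.41 m², 10·log₁₀ of that is 14.830 dB.
L_p = 107 − 14.830 = 92.17 dB.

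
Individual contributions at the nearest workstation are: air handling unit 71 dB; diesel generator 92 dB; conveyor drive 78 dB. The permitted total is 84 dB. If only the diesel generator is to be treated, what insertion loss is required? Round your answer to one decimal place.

Fixed contribution from the other sources: Σ 10^(L/10) = 10^(71/10) + 10^(78/10) = 7.568e+07 (78.79 dB).
To meet 84 dB overall, the treated diesel generator may contribute at most 10^(84/10) − 7.568e+07 = 1.755e+08, i.e. 82.44 dB.
So the diesel generator must be reduced from 92 to 82.44 dB: IL = 9.56 dB.

9.6 dB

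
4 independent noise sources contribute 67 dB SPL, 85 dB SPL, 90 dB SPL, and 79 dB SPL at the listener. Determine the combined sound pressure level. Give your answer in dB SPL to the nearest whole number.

For uncorrelated sources the intensities add, so convert each level to linear form, sum, and take 10·log₁₀ of the total.
Σ 10^(L/10) = 10^(67/10) + 10^(85/10) + 10^(90/10) + 10^(79/10) = 1.401e+09.
L_total = 10·log₁₀(1.401e+09) = 91.46 dB SPL.

91 dB SPL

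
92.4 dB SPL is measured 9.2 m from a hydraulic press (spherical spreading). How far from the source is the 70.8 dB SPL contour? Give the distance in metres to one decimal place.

For a point source L₁ − L₂ = 20·log₁₀(r₂/r₁), so r₂ = r₁·10^((L₁−L₂)/20).
r₂ = 9.2·10^((92.4−70.8)/20) = 9.2·10^(21.6/20) = 110.61 m.

110.6 m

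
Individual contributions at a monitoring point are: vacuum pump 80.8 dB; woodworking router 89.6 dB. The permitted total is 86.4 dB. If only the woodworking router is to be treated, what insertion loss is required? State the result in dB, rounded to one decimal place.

The untreated sources together contribute 10^(80.8/10) = 1.202e+08, i.e. 80.80 dB.
The limit corresponds to 10^(86.4/10) = 4.365e+08; subtracting the fixed part leaves 3.163e+08 for the woodworking router, i.e. 85.00 dB.
So the woodworking router must be reduced from 89.6 to 85.00 dB: IL = 4.60 dB.

4.6 dB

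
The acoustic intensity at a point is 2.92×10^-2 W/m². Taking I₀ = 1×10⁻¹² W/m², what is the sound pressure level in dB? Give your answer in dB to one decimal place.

Dividing by I₀ shifts the exponent by 12: I/I₀ = 2.92×10^10.
L = 10·(0.4654 + 10) = 104.65 dB.

104.7 dB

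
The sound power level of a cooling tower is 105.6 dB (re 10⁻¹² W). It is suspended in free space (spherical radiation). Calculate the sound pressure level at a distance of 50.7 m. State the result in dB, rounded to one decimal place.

Free-field spherical radiation: L_p = L_w − 10·log₁₀(4π·r²), r = 50.7 m.
4π·r² = 3.23e+04 m², 10·log₁₀ of that is 45.092 dB.
L_p = 105.6 − 45.092 = 60.51 dB.

60.5 dB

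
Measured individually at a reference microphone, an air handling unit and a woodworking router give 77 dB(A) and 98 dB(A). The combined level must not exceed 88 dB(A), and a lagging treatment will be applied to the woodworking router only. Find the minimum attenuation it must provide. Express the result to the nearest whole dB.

The untreated sources together contribute 10^(77/10) = 5.012e+07, i.e. 77.00 dB(A).
To meet 88 dB(A) overall, the treated woodworking router may contribute at most 10^(88/10) − 5.012e+07 = 5.808e+08, i.e. 87.64 dB(A).
Required insertion loss = 98 − 87.64 = 10.36 dB.

10 dB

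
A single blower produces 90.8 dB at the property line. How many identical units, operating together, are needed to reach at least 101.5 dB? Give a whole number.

12

N identical sources give L₁ + 10·log₁₀ N, so require 10·log₁₀ N ≥ 101.5 − 90.8 = 10.7 dB.
N ≥ 10^(10.7/10) = 11.749, so N = 12.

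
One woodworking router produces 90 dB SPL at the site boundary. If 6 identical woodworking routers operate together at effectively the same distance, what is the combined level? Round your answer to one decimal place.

N identical incoherent sources raise the level by 10·log₁₀ N.
L_total = 90 + 10·log₁₀(6) = 90 + 7.782 = 97.78 dB SPL.

97.8 dB SPL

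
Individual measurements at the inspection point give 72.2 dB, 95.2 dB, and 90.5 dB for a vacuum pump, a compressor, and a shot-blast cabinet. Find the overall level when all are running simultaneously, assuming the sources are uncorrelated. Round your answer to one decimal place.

For uncorrelated sources the intensities add, so convert each level to linear form, sum, and take 10·log₁₀ of the total.
Σ 10^(L/10) = 10^(72.2/10) + 10^(95.2/10) + 10^(90.5/10) = 4.450e+09.
L_total = 10·log₁₀(4.450e+09) = 96.48 dB.

96.5 dB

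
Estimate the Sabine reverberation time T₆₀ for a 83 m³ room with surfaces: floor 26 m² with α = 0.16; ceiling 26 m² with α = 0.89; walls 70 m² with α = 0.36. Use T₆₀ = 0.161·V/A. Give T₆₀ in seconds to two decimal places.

0.25 s

A = Σ Sᵢαᵢ = 26·0.16 + 26·0.89 + 70·0.36 = 52.50 m².
T₆₀ = 0.161·V/A = 0.161·83/52.50 = 0.255 s.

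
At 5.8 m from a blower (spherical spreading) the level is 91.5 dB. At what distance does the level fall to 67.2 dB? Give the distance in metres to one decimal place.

Point-source spreading drops the level by 20·log₁₀(r₂/r₁); inverting, r₂/r₁ = 10^(ΔL/20).
r₂ = 5.8·10^((91.5−67.2)/20) = 5.8·10^(24.3/20) = 95.15 m.

95.2 m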